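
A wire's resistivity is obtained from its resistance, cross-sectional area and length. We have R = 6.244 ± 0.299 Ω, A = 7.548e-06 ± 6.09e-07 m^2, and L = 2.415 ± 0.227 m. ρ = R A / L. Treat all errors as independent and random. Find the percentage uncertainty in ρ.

Products/powers → add relative errors in quadrature, weighted by exponent:
  (1·δR/R)² = (1×0.0479)² = 0.00229;  (1·δA/A)² = (1×0.0807)² = 0.00651;  (-1·δL/L)² = (-1×0.0940)² = 0.00884
δρ/ρ = √(0.0176) = 0.133

13.3%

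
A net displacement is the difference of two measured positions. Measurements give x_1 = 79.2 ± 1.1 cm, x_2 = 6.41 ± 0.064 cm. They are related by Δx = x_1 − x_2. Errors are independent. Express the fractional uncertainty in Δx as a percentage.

1.51%

Each term contributes (cᵢ δxᵢ)² to (δΔx)²:
  (δx_1)² = 1.21;  (δx_2)² = 0.00410
δΔx = √(1.21) = 1.10 cm
Δx = 72.8 cm, so δΔx/Δx = 1.10/72.8 = 0.0151.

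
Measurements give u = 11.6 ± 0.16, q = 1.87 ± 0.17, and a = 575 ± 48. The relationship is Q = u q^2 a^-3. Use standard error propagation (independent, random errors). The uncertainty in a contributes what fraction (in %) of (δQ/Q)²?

65.4%

(δQ/Q)² = (1·δu/u)² + (2·δq/q)² + (-3·δa/a)²
  u term: (1×0.0138)² = 0.000190
  q term: (2×0.0909)² = 0.0331
  a term: (-3×0.0835)² = 0.0627
Total = 0.0960. Share from a = 0.0627/0.0960 = 0.654.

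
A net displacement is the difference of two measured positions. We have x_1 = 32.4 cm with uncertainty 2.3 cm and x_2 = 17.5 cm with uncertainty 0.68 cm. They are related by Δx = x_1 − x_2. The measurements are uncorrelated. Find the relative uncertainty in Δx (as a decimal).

0.161

Δx is a linear combination, so absolute uncertainties add in quadrature:
  (δx_1)² = 5.29;  (δx_2)² = 0.462
δΔx = √(5.75) = 2.40 cm
Δx = 14.9 cm, so δΔx/Δx = 2.40/14.9 = 0.161.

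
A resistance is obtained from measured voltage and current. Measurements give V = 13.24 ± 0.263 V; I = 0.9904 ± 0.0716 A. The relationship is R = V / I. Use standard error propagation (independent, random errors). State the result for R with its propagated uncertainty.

13.37 ± 1.00 Ω

Products/powers → add relative errors in quadrature, weighted by exponent:
  (1·δV/V)² = (1×0.0199)² = 0.000395;  (-1·δI/I)² = (-1×0.0723)² = 0.00523
δR/R = √(0.00562) = 0.0750
R = 13.37 Ω, so δR = 0.0750 × 13.37 = 1.00 Ω.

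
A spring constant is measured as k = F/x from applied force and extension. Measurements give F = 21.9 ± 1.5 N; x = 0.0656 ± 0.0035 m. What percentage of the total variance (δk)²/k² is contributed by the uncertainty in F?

62.2%

(δk/k)² = (1·δF/F)² + (-1·δx/x)²
  F term: (1×0.0685)² = 0.00469
  x term: (-1×0.0534)² = 0.00285
Total = 0.00754. Share from F = 0.00469/0.00754 = 0.622.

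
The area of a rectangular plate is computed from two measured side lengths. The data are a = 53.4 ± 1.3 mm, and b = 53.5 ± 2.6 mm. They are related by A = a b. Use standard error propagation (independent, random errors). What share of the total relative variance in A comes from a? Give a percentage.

(δA/A)² = (1·δa/a)² + (1·δb/b)²
  a term: (1×0.0243)² = 0.000593
  b term: (1×0.0486)² = 0.00236
Total = 0.00295. Share from a = 0.000593/0.00295 = 0.201.

20.1%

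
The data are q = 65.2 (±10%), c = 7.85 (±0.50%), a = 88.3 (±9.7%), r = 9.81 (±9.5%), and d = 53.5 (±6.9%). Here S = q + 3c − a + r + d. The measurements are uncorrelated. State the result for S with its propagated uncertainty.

Each term contributes (cᵢ δxᵢ)² to (δS)²:
  (δq)² = 42.5;  (3·δc)² = 0.0139;  (δa)² = 73.4;  (δr)² = 0.869;  (δd)² = 13.6
δS = √(130) = 11.4
S = 63.8.

63.8 ± 11.4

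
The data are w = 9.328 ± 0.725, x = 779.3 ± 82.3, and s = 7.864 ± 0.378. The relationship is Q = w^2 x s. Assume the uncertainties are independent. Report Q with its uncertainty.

(5.332 ± 1.03) × 10^5

Each factor contributes (exponent × relative error)² to (δQ/Q)²:
  (2·δw/w)² = (2×0.0777)² = 0.0242;  (1·δx/x)² = (1×0.106)² = 0.0112;  (1·δs/s)² = (1×0.0481)² = 0.00231
δQ/Q = √(0.0376) = 0.194
Q = 533200, so δQ = 0.194 × 533200 = 1.03e+05.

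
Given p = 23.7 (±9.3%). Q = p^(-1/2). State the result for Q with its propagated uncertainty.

Each factor contributes (exponent × relative error)² to (δQ/Q)²:
  (−½·δp/p)² = (-0.5×0.0930)² = 0.00216
δQ/Q = √(0.00216) = 0.0465
Q = 0.205, so δQ = 0.0465 × 0.205 = 0.00955.

0.205 ± 0.00955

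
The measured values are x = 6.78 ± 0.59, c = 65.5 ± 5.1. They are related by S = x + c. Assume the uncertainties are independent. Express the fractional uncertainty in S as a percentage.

For a sum/difference, combine absolute errors in quadrature:
  (δx)² = 0.348;  (δc)² = 26.0
δS = √(26.4) = 5.13
S = 72.3, so δS/S = 5.13/72.3 = 0.0710.

7.10%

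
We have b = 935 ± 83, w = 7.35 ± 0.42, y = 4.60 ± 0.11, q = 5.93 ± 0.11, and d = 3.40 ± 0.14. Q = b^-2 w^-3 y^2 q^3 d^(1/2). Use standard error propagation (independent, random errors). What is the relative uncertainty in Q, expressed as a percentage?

Relative error in a monomial: (δQ/Q)² = Σ (nᵢ · δxᵢ/xᵢ)².
  (-2·δb/b)² = (-2×0.0888)² = 0.0315;  (-3·δw/w)² = (-3×0.0571)² = 0.0294;  (2·δy/y)² = (2×0.0239)² = 0.00229;  (3·δq/q)² = (3×0.0185)² = 0.00310;  (½·δd/d)² = (0.5×0.0412)² = 0.000424
δQ/Q = √(0.0667) = 0.258

25.8%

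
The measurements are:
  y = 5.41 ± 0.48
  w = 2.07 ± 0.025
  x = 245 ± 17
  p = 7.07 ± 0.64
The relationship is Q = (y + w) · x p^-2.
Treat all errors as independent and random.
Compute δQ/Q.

0.204

Let u = y + w = 7.48. δu = √(δy² + δw²) = √(0.230 + 0.000625) = 0.481, so δu/u = 0.0643.
Q is then a monomial in u, x, p:
δQ/Q = √((δu/u)² + (1·δx/x)² + (-2·δp/p)²) = √(0.00413 + 0.00481 + 0.0328) = 0.204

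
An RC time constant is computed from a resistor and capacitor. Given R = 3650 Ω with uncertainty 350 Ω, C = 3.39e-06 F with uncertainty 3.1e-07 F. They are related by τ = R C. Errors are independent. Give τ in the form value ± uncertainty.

τ is a product of powers, so relative uncertainties combine in quadrature:
  (1·δR/R)² = (1×0.0959)² = 0.00919;  (1·δC/C)² = (1×0.0914)² = 0.00836
δτ/τ = √(0.0176) = 0.133
τ = 0.0124 s, so δτ = 0.133 × 0.0124 = 0.00164 s.

0.0124 ± 0.00164 s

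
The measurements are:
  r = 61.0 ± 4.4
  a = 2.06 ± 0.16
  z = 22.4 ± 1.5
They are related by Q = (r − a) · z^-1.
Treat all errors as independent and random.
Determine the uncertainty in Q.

Let u = r − a = 58.9. δu = √(δr² + δa²) = √(19.4 + 0.0256) = 4.40, so δu/u = 0.0747.
Q is then a monomial in u, z:
δQ/Q = √((δu/u)² + (-1·δz/z)²) = √(0.00558 + 0.00448) = 0.100
Q = 2.63, so δQ = 0.100 × 2.63 = 0.264.

0.264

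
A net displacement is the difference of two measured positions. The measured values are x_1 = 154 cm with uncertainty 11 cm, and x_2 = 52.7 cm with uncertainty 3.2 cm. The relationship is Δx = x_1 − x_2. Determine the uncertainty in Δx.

Sums and differences: (δΔx)² = Σ (cᵢ δxᵢ)².
  (δx_1)² = 121;  (δx_2)² = 10.2
δΔx = √(131) = 11.5 cm

11.5 cm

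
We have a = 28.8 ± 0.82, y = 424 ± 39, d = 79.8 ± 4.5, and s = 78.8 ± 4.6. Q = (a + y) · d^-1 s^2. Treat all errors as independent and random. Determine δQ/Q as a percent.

Let u = a + y = 453. δu = √(δa² + δy²) = √(0.672 + 1520) = 39.0, so δu/u = 0.0861.
Q is then a monomial in u, d, s:
δQ/Q = √((δu/u)² + (-1·δd/d)² + (2·δs/s)²) = √(0.00742 + 0.00318 + 0.0136) = 0.156

15.6%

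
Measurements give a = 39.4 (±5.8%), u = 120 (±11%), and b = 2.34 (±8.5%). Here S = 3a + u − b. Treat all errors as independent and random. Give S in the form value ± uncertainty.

For a sum/difference, combine absolute errors in quadrature:
  (3·δa)² = 47.0;  (δu)² = 174;  (δb)² = 0.0396
δS = √(221) = 14.9
S = 236.

236 ± 14.9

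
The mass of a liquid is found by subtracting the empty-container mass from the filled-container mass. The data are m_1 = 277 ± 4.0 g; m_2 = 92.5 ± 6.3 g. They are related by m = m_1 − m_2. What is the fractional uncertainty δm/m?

0.0404

For a sum/difference, combine absolute errors in quadrature:
  (δm_1)² = 16.0;  (δm_2)² = 39.7
δm = √(55.7) = 7.46 g
m = 184 g, so δm/m = 7.46/184 = 0.0404.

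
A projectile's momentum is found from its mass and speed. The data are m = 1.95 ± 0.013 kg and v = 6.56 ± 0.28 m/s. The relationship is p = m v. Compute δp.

Since p is a product/quotient, work with relative uncertainties:
  (1·δm/m)² = (1×0.00667)² = 4.44e-05;  (1·δv/v)² = (1×0.0427)² = 0.00182
δp/p = √(0.00187) = 0.0432
p = 12.8 kg·m/s, so δp = 0.0432 × 12.8 = 0.553 kg·m/s.

0.553 kg·m/s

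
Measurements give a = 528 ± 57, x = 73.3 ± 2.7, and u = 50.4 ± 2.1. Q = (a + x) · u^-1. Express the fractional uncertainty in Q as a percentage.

Let w = a + x = 601. δw = √(δa² + δx²) = √(3250 + 7.29) = 57.1, so δw/w = 0.0949.
Q is then a monomial in w, u:
δQ/Q = √((δw/w)² + (-1·δu/u)²) = √(0.00901 + 0.00174) = 0.104

10.4%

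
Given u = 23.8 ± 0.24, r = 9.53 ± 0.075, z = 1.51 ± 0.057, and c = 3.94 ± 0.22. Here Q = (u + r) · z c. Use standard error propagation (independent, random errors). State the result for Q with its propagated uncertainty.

198 ± 13.4

Let w = u + r = 33.3. δw = √(δu² + δr²) = √(0.0576 + 0.00562) = 0.251, so δw/w = 0.00754.
Q is then a monomial in w, z, c:
δQ/Q = √((δw/w)² + (1·δz/z)² + (1·δc/c)²) = √(5.69e-05 + 0.00142 + 0.00312) = 0.0678
Q = 198, so δQ = 0.0678 × 198 = 13.4.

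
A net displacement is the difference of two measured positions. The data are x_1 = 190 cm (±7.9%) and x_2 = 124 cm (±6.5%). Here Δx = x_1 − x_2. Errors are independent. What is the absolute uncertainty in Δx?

Δx is a linear combination, so absolute uncertainties add in quadrature:
  (δx_1)² = 225;  (δx_2)² = 65.0
δΔx = √(290) = 17.0 cm

17.0 cm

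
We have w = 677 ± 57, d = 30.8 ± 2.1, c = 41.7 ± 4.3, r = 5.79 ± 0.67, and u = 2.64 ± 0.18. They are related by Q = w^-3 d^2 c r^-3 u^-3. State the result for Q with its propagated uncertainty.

Relative error in a monomial: (δQ/Q)² = Σ (nᵢ · δxᵢ/xᵢ)².
  (-3·δw/w)² = (-3×0.0842)² = 0.0638;  (2·δd/d)² = (2×0.0682)² = 0.0186;  (1·δc/c)² = (1×0.103)² = 0.0106;  (-3·δr/r)² = (-3×0.116)² = 0.121;  (-3·δu/u)² = (-3×0.0682)² = 0.0418
δQ/Q = √(0.255) = 0.505
Q = 3.57e-08, so δQ = 0.505 × 3.57e-08 = 1.8e-08.

(3.57 ± 1.80) × 10^-8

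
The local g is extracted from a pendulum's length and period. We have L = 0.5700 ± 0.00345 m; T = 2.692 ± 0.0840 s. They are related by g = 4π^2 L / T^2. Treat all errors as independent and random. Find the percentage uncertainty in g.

6.27%

Products/powers → add relative errors in quadrature, weighted by exponent:
  (1·δL/L)² = (1×0.00605)² = 3.66e-05;  (-2·δT/T)² = (-2×0.0312)² = 0.00389
δg/g = √(0.00393) = 0.0627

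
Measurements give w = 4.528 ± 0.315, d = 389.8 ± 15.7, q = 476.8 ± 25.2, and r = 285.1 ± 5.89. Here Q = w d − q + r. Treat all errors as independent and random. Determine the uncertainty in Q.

144

Let p = w·d = 1765. δp/p = √((1·δw/w)² + (1·δd/d)²) = √(0.00484 + 0.00162) = 0.0804, so δp = 142.
Q = p − q + r: δQ = √(δp² + δq² + δr²) = √(20100 + 635 + 34.7) = 144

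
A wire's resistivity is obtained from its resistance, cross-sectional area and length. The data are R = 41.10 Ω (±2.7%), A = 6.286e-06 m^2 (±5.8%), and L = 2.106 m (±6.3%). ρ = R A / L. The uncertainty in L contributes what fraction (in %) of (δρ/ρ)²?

49.2%

(δρ/ρ)² = (1·δR/R)² + (1·δA/A)² + (-1·δL/L)²
  R term: (1×0.0270)² = 0.000729
  A term: (1×0.0580)² = 0.00336
  L term: (-1×0.0630)² = 0.00397
Total = 0.00806. Share from L = 0.00397/0.00806 = 0.492.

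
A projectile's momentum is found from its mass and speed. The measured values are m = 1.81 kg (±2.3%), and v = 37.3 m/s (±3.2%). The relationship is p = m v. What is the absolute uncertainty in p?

Since p is a product/quotient, work with relative uncertainties:
  (1·δm/m)² = (1×0.0230)² = 0.000529;  (1·δv/v)² = (1×0.0320)² = 0.00102
δp/p = √(0.00155) = 0.0394
p = 67.5 kg·m/s, so δp = 0.0394 × 67.5 = 2.66 kg·m/s.

2.66 kg·m/s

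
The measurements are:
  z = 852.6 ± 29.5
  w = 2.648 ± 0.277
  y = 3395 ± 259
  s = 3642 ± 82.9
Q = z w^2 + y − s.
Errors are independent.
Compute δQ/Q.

0.226

Let p = z·w^2 = 5978. δp/p = √((1·δz/z)² + (2·δw/w)²) = √(0.00120 + 0.0438) = 0.212, so δp = 1270.
Q = p + y − s: δQ = √(δp² + δy² + δs²) = √(1.61e+06 + 67100 + 6870) = 1300
Q = 5731, so δQ/Q = 1300/5731 = 0.226.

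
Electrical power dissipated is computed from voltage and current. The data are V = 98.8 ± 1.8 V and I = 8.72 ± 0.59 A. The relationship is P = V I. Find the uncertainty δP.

P is a product of powers, so relative uncertainties combine in quadrature:
  (1·δV/V)² = (1×0.0182)² = 0.000332;  (1·δI/I)² = (1×0.0677)² = 0.00458
δP/P = √(0.00491) = 0.0701
P = 862 W, so δP = 0.0701 × 862 = 60.4 W.

60.4 W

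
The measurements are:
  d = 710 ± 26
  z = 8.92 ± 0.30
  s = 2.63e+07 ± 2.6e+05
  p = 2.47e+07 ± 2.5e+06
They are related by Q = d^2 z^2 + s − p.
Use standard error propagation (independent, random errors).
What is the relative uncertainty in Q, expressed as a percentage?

11.3%

Let w = d^2·z^2 = 4.01e+07. δw/w = √((2·δd/d)² + (2·δz/z)²) = √(0.00536 + 0.00452) = 0.0994, so δw = 3.99e+06.
Q = w + s − p: δQ = √(δw² + δs² + δp²) = √(1.59e+13 + 6.76e+10 + 6.25e+12) = 4.71e+06
Q = 4.17e+07, so δQ/Q = 4.71e+06/4.17e+07 = 0.113.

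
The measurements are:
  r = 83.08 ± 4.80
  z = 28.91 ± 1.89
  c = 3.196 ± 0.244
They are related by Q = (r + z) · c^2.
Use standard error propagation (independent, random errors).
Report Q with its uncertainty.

Let u = r + z = 112.0. δu = √(δr² + δz²) = √(23.0 + 3.57) = 5.16, so δu/u = 0.0461.
Q is then a monomial in u, c:
δQ/Q = √((δu/u)² + (2·δc/c)²) = √(0.00212 + 0.0233) = 0.159
Q = 1144, so δQ = 0.159 × 1144 = 182.

1144 ± 182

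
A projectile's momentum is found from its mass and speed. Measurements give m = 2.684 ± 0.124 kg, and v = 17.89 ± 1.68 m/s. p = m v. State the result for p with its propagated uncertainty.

For a monomial p ∝ m, v, fractional errors add in quadrature:
  (1·δm/m)² = (1×0.0462)² = 0.00213;  (1·δv/v)² = (1×0.0939)² = 0.00882
δp/p = √(0.0110) = 0.105
p = 48.02 kg·m/s, so δp = 0.105 × 48.02 = 5.03 kg·m/s.

48.02 ± 5.03 kg·m/s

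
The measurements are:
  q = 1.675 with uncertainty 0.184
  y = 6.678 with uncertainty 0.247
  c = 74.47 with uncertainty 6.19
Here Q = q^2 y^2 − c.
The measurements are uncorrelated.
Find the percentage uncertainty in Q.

Let p = q^2·y^2 = 125.1. δp/p = √((2·δq/q)² + (2·δy/y)²) = √(0.0483 + 0.00547) = 0.232, so δp = 29.0.
Q = p − c: δQ = √(δp² + δc²) = √(841 + 38.3) = 29.7
Q = 50.65, so δQ/Q = 29.7/50.65 = 0.586.

58.6%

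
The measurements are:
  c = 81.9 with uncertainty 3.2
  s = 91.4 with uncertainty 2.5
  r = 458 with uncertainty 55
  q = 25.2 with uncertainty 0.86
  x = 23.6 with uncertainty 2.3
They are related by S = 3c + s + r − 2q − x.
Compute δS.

Sums and differences: (δS)² = Σ (cᵢ δxᵢ)².
  (3·δc)² = 92.2;  (δs)² = 6.25;  (δr)² = 3020;  (2·δq)² = 2.96;  (δx)² = 5.29
δS = √(3130) = 56.0

56.0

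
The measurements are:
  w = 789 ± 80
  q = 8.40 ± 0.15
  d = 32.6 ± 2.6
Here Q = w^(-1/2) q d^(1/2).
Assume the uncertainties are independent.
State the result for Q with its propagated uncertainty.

Q is a product of powers, so relative uncertainties combine in quadrature:
  (−½·δw/w)² = (-0.5×0.101)² = 0.00257;  (1·δq/q)² = (1×0.0179)² = 0.000319;  (½·δd/d)² = (0.5×0.0798)² = 0.00159
δQ/Q = √(0.00448) = 0.0669
Q = 1.71, so δQ = 0.0669 × 1.71 = 0.114.

1.71 ± 0.114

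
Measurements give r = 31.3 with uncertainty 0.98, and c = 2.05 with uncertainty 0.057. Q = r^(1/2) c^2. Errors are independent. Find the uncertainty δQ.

1.36

Relative error in a monomial: (δQ/Q)² = Σ (nᵢ · δxᵢ/xᵢ)².
  (½·δr/r)² = (0.5×0.0313)² = 0.000245;  (2·δc/c)² = (2×0.0278)² = 0.00309
δQ/Q = √(0.00334) = 0.0578
Q = 23.5, so δQ = 0.0578 × 23.5 = 1.36.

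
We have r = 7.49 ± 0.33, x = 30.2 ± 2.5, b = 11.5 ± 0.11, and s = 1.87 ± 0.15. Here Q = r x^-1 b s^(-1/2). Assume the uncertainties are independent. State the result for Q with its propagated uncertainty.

For a monomial Q ∝ r, x^-1, b, s^(-1/2), fractional errors add in quadrature:
  (1·δr/r)² = (1×0.0441)² = 0.00194;  (-1·δx/x)² = (-1×0.0828)² = 0.00685;  (1·δb/b)² = (1×0.00957)² = 9.15e-05;  (−½·δs/s)² = (-0.5×0.0802)² = 0.00161
δQ/Q = √(0.0105) = 0.102
Q = 2.09, so δQ = 0.102 × 2.09 = 0.214.

2.09 ± 0.214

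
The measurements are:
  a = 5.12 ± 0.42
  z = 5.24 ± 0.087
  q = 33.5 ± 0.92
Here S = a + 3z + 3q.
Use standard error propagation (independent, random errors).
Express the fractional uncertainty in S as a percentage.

2.31%

Each term contributes (cᵢ δxᵢ)² to (δS)²:
  (δa)² = 0.176;  (3·δz)² = 0.0681;  (3·δq)² = 7.62
δS = √(7.86) = 2.80
S = 121, so δS/S = 2.80/121 = 0.0231.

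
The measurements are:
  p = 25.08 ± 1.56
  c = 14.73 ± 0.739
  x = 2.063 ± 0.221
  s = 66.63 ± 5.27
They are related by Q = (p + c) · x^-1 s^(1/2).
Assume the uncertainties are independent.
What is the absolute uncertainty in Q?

Let u = p + c = 39.81. δu = √(δp² + δc²) = √(2.43 + 0.546) = 1.73, so δu/u = 0.0434.
Q is then a monomial in u, x, s:
δQ/Q = √((δu/u)² + (-1·δx/x)² + (½·δs/s)²) = √(0.00188 + 0.0115 + 0.00156) = 0.122
Q = 157.5, so δQ = 0.122 × 157.5 = 19.2.

19.2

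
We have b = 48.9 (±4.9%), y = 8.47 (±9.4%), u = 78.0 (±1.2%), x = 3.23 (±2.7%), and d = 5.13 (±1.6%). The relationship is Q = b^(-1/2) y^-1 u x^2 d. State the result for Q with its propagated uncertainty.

70.5 ± 7.96

Products/powers → add relative errors in quadrature, weighted by exponent:
  (−½·δb/b)² = (-0.5×0.0490)² = 0.000600;  (-1·δy/y)² = (-1×0.0940)² = 0.00884;  (1·δu/u)² = (1×0.0120)² = 0.000144;  (2·δx/x)² = (2×0.0270)² = 0.00292;  (1·δd/d)² = (1×0.0160)² = 0.000256
δQ/Q = √(0.0128) = 0.113
Q = 70.5, so δQ = 0.113 × 70.5 = 7.96.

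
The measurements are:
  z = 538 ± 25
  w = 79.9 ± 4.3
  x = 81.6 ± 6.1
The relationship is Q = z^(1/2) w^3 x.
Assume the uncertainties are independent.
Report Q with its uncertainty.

Q is a product of powers, so relative uncertainties combine in quadrature:
  (½·δz/z)² = (0.5×0.0465)² = 0.000540;  (3·δw/w)² = (3×0.0538)² = 0.0261;  (1·δx/x)² = (1×0.0748)² = 0.00559
δQ/Q = √(0.0322) = 0.179
Q = 9.65e+08, so δQ = 0.179 × 9.65e+08 = 1.73e+08.

(9.65 ± 1.73) × 10^8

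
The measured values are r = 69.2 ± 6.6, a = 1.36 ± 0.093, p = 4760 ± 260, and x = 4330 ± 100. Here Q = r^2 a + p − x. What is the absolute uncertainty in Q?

Let w = r^2·a = 6510. δw/w = √((2·δr/r)² + (1·δa/a)²) = √(0.0364 + 0.00468) = 0.203, so δw = 1320.
Q = w + p − x: δQ = √(δw² + δp² + δx²) = √(1.74e+06 + 67600 + 10000) = 1350

1350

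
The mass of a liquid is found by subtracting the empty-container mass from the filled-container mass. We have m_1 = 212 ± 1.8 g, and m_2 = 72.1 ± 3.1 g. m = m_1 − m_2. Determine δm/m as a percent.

Sums and differences: (δm)² = Σ (cᵢ δxᵢ)².
  (δm_1)² = 3.24;  (δm_2)² = 9.61
δm = √(12.9) = 3.58 g
m = 140 g, so δm/m = 3.58/140 = 0.0256.

2.56%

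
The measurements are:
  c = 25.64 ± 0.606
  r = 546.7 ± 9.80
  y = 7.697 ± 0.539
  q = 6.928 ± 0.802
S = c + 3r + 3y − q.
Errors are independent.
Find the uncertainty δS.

For a sum/difference, combine absolute errors in quadrature:
  (δc)² = 0.367;  (3·δr)² = 864;  (3·δy)² = 2.61;  (δq)² = 0.643
δS = √(868) = 29.5

29.5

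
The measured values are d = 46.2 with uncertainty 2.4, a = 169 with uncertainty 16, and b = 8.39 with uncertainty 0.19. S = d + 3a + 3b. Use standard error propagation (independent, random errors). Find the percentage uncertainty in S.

Absolute uncertainties add in quadrature for a linear combination:
  (δd)² = 5.76;  (3·δa)² = 2300;  (3·δb)² = 0.325
δS = √(2310) = 48.1
S = 578, so δS/S = 48.1/578 = 0.0831.

8.31%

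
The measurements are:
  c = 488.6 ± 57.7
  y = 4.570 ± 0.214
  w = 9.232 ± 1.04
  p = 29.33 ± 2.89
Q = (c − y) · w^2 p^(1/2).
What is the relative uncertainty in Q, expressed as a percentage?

Let u = c − y = 484.0. δu = √(δc² + δy²) = √(3330 + 0.0458) = 57.7, so δu/u = 0.119.
Q is then a monomial in u, w, p:
δQ/Q = √((δu/u)² + (2·δw/w)² + (½·δp/p)²) = √(0.0142 + 0.0508 + 0.00243) = 0.260

26.0%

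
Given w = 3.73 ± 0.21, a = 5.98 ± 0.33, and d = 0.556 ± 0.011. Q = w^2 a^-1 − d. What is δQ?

0.292

Let p = w^2·a^-1 = 2.33. δp/p = √((2·δw/w)² + (-1·δa/a)²) = √(0.0127 + 0.00305) = 0.125, so δp = 0.292.
Q = p − d: δQ = √(δp² + δd²) = √(0.0851 + 0.000121) = 0.292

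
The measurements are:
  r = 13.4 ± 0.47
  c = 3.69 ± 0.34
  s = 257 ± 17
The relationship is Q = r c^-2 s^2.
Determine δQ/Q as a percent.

For a monomial Q ∝ r, c^-2, s^2, fractional errors add in quadrature:
  (1·δr/r)² = (1×0.0351)² = 0.00123;  (-2·δc/c)² = (-2×0.0921)² = 0.0340;  (2·δs/s)² = (2×0.0661)² = 0.0175
δQ/Q = √(0.0527) = 0.230

23.0%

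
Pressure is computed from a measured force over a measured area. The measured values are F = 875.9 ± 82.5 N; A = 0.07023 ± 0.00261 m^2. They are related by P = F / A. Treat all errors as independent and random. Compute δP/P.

For a monomial P ∝ F, A^-1, fractional errors add in quadrature:
  (1·δF/F)² = (1×0.0942)² = 0.00887;  (-1·δA/A)² = (-1×0.0372)² = 0.00138
δP/P = √(0.0103) = 0.101

0.101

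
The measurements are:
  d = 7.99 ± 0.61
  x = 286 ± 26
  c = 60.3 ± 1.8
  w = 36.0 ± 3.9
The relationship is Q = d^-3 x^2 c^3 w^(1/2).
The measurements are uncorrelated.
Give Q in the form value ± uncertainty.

Q is a product of powers, so relative uncertainties combine in quadrature:
  (-3·δd/d)² = (-3×0.0763)² = 0.0525;  (2·δx/x)² = (2×0.0909)² = 0.0331;  (3·δc/c)² = (3×0.0299)² = 0.00802;  (½·δw/w)² = (0.5×0.108)² = 0.00293
δQ/Q = √(0.0965) = 0.311
Q = 2.11e+08, so δQ = 0.311 × 2.11e+08 = 6.55e+07.

(2.11 ± 0.655) × 10^8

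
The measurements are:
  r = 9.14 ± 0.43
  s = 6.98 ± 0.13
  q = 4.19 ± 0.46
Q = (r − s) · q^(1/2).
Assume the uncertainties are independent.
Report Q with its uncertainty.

Let u = r − s = 2.16. δu = √(δr² + δs²) = √(0.185 + 0.0169) = 0.449, so δu/u = 0.208.
Q is then a monomial in u, q:
δQ/Q = √((δu/u)² + (½·δq/q)²) = √(0.0433 + 0.00301) = 0.215
Q = 4.42, so δQ = 0.215 × 4.42 = 0.951.

4.42 ± 0.951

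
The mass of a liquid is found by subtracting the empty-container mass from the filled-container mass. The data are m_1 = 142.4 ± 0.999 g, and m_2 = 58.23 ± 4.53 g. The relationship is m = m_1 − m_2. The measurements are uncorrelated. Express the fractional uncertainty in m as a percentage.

Each term contributes (cᵢ δxᵢ)² to (δm)²:
  (δm_1)² = 0.998;  (δm_2)² = 20.5
δm = √(21.5) = 4.64 g
m = 84.17 g, so δm/m = 4.64/84.17 = 0.0551.

5.51%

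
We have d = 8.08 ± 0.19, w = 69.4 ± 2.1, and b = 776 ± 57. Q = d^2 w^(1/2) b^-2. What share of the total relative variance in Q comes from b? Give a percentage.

89.8%

(δQ/Q)² = (2·δd/d)² + (½·δw/w)² + (-2·δb/b)²
  d term: (2×0.0235)² = 0.00221
  w term: (0.5×0.0303)² = 0.000229
  b term: (-2×0.0735)² = 0.0216
Total = 0.0240. Share from b = 0.0216/0.0240 = 0.898.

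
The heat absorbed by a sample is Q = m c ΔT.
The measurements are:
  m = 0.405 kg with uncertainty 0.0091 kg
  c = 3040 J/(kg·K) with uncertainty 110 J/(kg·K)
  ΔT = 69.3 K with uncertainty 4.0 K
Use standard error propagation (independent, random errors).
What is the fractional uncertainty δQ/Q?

Products/powers → add relative errors in quadrature, weighted by exponent:
  (1·δm/m)² = (1×0.0225)² = 0.000505;  (1·δc/c)² = (1×0.0362)² = 0.00131;  (1·δΔT/ΔT)² = (1×0.0577)² = 0.00333
δQ/Q = √(0.00515) = 0.0717

0.0717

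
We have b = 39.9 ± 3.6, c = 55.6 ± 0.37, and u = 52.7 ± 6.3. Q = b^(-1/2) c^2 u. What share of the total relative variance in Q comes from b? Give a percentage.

12.3%

(δQ/Q)² = (−½·δb/b)² + (2·δc/c)² + (1·δu/u)²
  b term: (-0.5×0.0902)² = 0.00204
  c term: (2×0.00665)² = 0.000177
  u term: (1×0.120)² = 0.0143
Total = 0.0165. Share from b = 0.00204/0.0165 = 0.123.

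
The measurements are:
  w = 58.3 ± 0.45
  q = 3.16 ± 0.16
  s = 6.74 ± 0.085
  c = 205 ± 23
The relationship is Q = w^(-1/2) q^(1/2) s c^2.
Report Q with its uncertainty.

Since Q is a product/quotient, work with relative uncertainties:
  (−½·δw/w)² = (-0.5×0.00772)² = 1.49e-05;  (½·δq/q)² = (0.5×0.0506)² = 0.000641;  (1·δs/s)² = (1×0.0126)² = 0.000159;  (2·δc/c)² = (2×0.112)² = 0.0504
δQ/Q = √(0.0512) = 0.226
Q = 65900, so δQ = 0.226 × 65900 = 14900.

65900 ± 14900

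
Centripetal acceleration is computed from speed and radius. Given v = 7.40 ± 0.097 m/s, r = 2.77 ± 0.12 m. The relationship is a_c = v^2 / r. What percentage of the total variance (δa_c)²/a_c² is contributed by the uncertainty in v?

(δa_c/a_c)² = (2·δv/v)² + (-1·δr/r)²
  v term: (2×0.0131)² = 0.000687
  r term: (-1×0.0433)² = 0.00188
Total = 0.00256. Share from v = 0.000687/0.00256 = 0.268.

26.8%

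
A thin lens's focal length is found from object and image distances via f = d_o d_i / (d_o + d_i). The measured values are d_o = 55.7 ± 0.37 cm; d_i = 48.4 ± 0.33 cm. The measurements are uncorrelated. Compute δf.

∂f/∂d_o = (d_i/(d_o+d_i))² = 0.216;  ∂f/∂d_i = (d_o/(d_o+d_i))² = 0.286
δf = √((∂f/∂d_o · δd_o)² + (∂f/∂d_i · δd_i)²) = √(0.00640 + 0.00893) = 0.124 cm

0.124 cm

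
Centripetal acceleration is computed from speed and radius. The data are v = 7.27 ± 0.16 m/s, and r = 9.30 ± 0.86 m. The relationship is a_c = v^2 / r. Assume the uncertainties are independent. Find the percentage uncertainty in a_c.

a_c is a product of powers, so relative uncertainties combine in quadrature:
  (2·δv/v)² = (2×0.0220)² = 0.00194;  (-1·δr/r)² = (-1×0.0925)² = 0.00855
δa_c/a_c = √(0.0105) = 0.102

10.2%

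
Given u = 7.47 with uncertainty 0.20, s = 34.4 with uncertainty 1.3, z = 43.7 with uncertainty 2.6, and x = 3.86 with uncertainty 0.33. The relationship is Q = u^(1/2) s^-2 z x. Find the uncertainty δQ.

0.0504

Products/powers → add relative errors in quadrature, weighted by exponent:
  (½·δu/u)² = (0.5×0.0268)² = 0.000179;  (-2·δs/s)² = (-2×0.0378)² = 0.00571;  (1·δz/z)² = (1×0.0595)² = 0.00354;  (1·δx/x)² = (1×0.0855)² = 0.00731
δQ/Q = √(0.0167) = 0.129
Q = 0.390, so δQ = 0.129 × 0.390 = 0.0504.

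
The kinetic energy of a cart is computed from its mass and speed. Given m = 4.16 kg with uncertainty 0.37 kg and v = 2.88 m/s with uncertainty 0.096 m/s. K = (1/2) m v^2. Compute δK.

K is a product of powers, so relative uncertainties combine in quadrature:
  (1·δm/m)² = (1×0.0889)² = 0.00791;  (2·δv/v)² = (2×0.0333)² = 0.00444
δK/K = √(0.0124) = 0.111
K = 17.3 J, so δK = 0.111 × 17.3 = 1.92 J.

1.92 J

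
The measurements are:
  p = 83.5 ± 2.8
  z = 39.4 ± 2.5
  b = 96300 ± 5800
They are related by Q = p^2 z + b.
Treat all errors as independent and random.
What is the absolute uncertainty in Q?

Let w = p^2·z = 2.75e+05. δw/w = √((2·δp/p)² + (1·δz/z)²) = √(0.00450 + 0.00403) = 0.0923, so δw = 25400.
Q = w + b: δQ = √(δw² + δb²) = √(6.43e+08 + 3.36e+07) = 26000

26000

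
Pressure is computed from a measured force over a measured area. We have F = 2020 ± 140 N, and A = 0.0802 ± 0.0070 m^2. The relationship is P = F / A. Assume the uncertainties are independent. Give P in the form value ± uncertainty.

Relative error in a monomial: (δP/P)² = Σ (nᵢ · δxᵢ/xᵢ)².
  (1·δF/F)² = (1×0.0693)² = 0.00480;  (-1·δA/A)² = (-1×0.0873)² = 0.00762
δP/P = √(0.0124) = 0.111
P = 25200 Pa, so δP = 0.111 × 25200 = 2810 Pa.

25200 ± 2810 Pa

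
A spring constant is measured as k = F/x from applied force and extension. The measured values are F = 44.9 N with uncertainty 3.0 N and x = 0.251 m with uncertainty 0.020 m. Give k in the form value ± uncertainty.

k is a product of powers, so relative uncertainties combine in quadrature:
  (1·δF/F)² = (1×0.0668)² = 0.00446;  (-1·δx/x)² = (-1×0.0797)² = 0.00635
δk/k = √(0.0108) = 0.104
k = 179 N/m, so δk = 0.104 × 179 = 18.6 N/m.

179 ± 18.6 N/m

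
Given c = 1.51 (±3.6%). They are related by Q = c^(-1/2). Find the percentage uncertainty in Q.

Q ∝ c^(-1/2), so δQ/Q = |−½| · δc/c = 0.5 × 0.0360 = 0.0180.

1.80%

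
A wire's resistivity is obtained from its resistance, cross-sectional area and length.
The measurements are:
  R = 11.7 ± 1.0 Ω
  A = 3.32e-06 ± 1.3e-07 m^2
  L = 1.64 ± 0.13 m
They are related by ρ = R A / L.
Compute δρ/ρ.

ρ is a product of powers, so relative uncertainties combine in quadrature:
  (1·δR/R)² = (1×0.0855)² = 0.00731;  (1·δA/A)² = (1×0.0392)² = 0.00153;  (-1·δL/L)² = (-1×0.0793)² = 0.00628
δρ/ρ = √(0.0151) = 0.123

0.123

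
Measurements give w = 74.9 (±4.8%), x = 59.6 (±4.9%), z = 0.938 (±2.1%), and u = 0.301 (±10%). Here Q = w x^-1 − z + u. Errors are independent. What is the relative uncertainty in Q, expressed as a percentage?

15.1%

Let p = w·x^-1 = 1.26. δp/p = √((1·δw/w)² + (-1·δx/x)²) = √(0.00230 + 0.00240) = 0.0686, so δp = 0.0862.
Q = p − z + u: δQ = √(δp² + δz² + δu²) = √(0.00743 + 0.000388 + 0.000906) = 0.0934
Q = 0.620, so δQ/Q = 0.0934/0.620 = 0.151.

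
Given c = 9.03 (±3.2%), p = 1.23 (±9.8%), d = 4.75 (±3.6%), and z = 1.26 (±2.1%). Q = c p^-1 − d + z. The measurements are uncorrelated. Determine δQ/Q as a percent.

20.2%

Let w = c·p^-1 = 7.34. δw/w = √((1·δc/c)² + (-1·δp/p)²) = √(0.00102 + 0.00960) = 0.103, so δw = 0.757.
Q = w − d + z: δQ = √(δw² + δd² + δz²) = √(0.573 + 0.0292 + 0.000700) = 0.776
Q = 3.85, so δQ/Q = 0.776/3.85 = 0.202.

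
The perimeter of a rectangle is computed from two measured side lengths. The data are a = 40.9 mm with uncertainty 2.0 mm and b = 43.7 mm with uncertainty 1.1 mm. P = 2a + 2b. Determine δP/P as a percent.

2.70%

For a sum/difference, combine absolute errors in quadrature:
  (2·δa)² = 16.0;  (2·δb)² = 4.84
δP = √(20.8) = 4.57 mm
P = 169 mm, so δP/P = 4.57/169 = 0.0270.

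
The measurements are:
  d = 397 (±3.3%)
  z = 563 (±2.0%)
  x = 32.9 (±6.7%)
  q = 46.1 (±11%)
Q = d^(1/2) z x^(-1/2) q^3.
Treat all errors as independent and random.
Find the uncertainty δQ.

Since Q is a product/quotient, work with relative uncertainties:
  (½·δd/d)² = (0.5×0.0330)² = 0.000272;  (1·δz/z)² = (1×0.0200)² = 0.000400;  (−½·δx/x)² = (-0.5×0.0670)² = 0.00112;  (3·δq/q)² = (3×0.110)² = 0.109
δQ/Q = √(0.111) = 0.333
Q = 1.92e+08, so δQ = 0.333 × 1.92e+08 = 6.37e+07.

6.37e+07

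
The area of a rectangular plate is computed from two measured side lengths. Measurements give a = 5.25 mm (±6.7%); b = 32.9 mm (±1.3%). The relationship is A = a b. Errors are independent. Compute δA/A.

0.0682

A is a product of powers, so relative uncertainties combine in quadrature:
  (1·δa/a)² = (1×0.0670)² = 0.00449;  (1·δb/b)² = (1×0.0130)² = 0.000169
δA/A = √(0.00466) = 0.0682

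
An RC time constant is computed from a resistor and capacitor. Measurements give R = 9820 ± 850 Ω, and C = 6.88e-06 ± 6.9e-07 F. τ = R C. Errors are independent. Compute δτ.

Each factor contributes (exponent × relative error)² to (δτ/τ)²:
  (1·δR/R)² = (1×0.0866)² = 0.00749;  (1·δC/C)² = (1×0.100)² = 0.0101
δτ/τ = √(0.0176) = 0.132
τ = 0.0676 s, so δτ = 0.132 × 0.0676 = 0.00895 s.

0.00895 s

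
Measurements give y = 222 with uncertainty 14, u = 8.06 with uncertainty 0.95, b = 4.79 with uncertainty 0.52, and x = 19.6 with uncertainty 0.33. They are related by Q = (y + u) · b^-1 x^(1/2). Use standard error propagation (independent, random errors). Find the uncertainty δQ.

26.5

Let w = y + u = 230. δw = √(δy² + δu²) = √(196 + 0.902) = 14.0, so δw/w = 0.0610.
Q is then a monomial in w, b, x:
δQ/Q = √((δw/w)² + (-1·δb/b)² + (½·δx/x)²) = √(0.00372 + 0.0118 + 7.09e-05) = 0.125
Q = 213, so δQ = 0.125 × 213 = 26.5.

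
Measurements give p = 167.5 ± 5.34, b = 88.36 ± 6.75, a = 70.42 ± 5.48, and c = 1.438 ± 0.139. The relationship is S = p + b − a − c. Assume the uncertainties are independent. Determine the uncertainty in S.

Sums and differences: (δS)² = Σ (cᵢ δxᵢ)².
  (δp)² = 28.5;  (δb)² = 45.6;  (δa)² = 30.0;  (δc)² = 0.0193
δS = √(104) = 10.2

10.2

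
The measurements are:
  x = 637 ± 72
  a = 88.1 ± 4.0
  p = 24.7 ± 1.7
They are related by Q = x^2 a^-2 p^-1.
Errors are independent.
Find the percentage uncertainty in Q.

For a monomial Q ∝ x^2, a^-2, p^-1, fractional errors add in quadrature:
  (2·δx/x)² = (2×0.113)² = 0.0511;  (-2·δa/a)² = (-2×0.0454)² = 0.00825;  (-1·δp/p)² = (-1×0.0688)² = 0.00474
δQ/Q = √(0.0641) = 0.253

25.3%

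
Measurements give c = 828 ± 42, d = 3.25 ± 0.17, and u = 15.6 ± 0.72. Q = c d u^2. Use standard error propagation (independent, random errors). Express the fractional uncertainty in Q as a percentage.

Since Q is a product/quotient, work with relative uncertainties:
  (1·δc/c)² = (1×0.0507)² = 0.00257;  (1·δd/d)² = (1×0.0523)² = 0.00274;  (2·δu/u)² = (2×0.0462)² = 0.00852
δQ/Q = √(0.0138) = 0.118

11.8%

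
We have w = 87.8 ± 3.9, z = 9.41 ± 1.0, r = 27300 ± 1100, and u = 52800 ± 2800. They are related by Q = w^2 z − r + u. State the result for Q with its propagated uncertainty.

Let p = w^2·z = 72500. δp/p = √((2·δw/w)² + (1·δz/z)²) = √(0.00789 + 0.0113) = 0.139, so δp = 10000.
Q = p − r + u: δQ = √(δp² + δr² + δu²) = √(1.01e+08 + 1.21e+06 + 7.84e+06) = 10500
Q = 98000.

98000 ± 10500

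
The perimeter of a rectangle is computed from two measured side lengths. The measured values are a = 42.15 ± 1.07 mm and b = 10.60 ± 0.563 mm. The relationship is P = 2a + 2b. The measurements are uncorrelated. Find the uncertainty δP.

Sums and differences: (δP)² = Σ (cᵢ δxᵢ)².
  (2·δa)² = 4.58;  (2·δb)² = 1.27
δP = √(5.85) = 2.42 mm

2.42 mm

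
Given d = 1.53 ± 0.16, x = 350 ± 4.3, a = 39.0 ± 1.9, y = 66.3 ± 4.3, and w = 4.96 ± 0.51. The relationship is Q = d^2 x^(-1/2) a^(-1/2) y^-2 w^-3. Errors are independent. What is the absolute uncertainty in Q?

Products/powers → add relative errors in quadrature, weighted by exponent:
  (2·δd/d)² = (2×0.105)² = 0.0437;  (−½·δx/x)² = (-0.5×0.0123)² = 3.77e-05;  (−½·δa/a)² = (-0.5×0.0487)² = 0.000593;  (-2·δy/y)² = (-2×0.0649)² = 0.0168;  (-3·δw/w)² = (-3×0.103)² = 0.0952
δQ/Q = √(0.156) = 0.395
Q = 3.74e-08, so δQ = 0.395 × 3.74e-08 = 1.48e-08.

1.48e-08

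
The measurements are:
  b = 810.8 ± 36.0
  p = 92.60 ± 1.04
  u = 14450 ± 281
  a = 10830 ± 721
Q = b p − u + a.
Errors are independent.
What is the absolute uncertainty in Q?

3520

Let w = b·p = 75080. δw/w = √((1·δb/b)² + (1·δp/p)²) = √(0.00197 + 0.000126) = 0.0458, so δw = 3440.
Q = w − u + a: δQ = √(δw² + δu² + δa²) = √(1.18e+07 + 79000 + 5.2e+05) = 3520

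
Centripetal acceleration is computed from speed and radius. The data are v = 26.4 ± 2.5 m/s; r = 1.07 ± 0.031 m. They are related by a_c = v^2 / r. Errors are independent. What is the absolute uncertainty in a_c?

Relative error in a monomial: (δa_c/a_c)² = Σ (nᵢ · δxᵢ/xᵢ)².
  (2·δv/v)² = (2×0.0947)² = 0.0359;  (-1·δr/r)² = (-1×0.0290)² = 0.000839
δa_c/a_c = √(0.0367) = 0.192
a_c = 651 m/s^2, so δa_c = 0.192 × 651 = 125 m/s^2.

125 m/s^2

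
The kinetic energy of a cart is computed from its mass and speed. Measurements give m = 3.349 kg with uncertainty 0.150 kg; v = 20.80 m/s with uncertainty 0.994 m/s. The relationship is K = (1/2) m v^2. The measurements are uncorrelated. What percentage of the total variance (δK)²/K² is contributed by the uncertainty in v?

82.0%

(δK/K)² = (1·δm/m)² + (2·δv/v)²
  m term: (1×0.0448)² = 0.00201
  v term: (2×0.0478)² = 0.00913
Total = 0.0111. Share from v = 0.00913/0.0111 = 0.820.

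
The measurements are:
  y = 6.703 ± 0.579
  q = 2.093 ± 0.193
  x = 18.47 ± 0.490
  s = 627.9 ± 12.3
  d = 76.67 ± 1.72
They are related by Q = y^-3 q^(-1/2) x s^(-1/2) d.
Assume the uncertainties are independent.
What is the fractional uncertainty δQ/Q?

Products/powers → add relative errors in quadrature, weighted by exponent:
  (-3·δy/y)² = (-3×0.0864)² = 0.0672;  (−½·δq/q)² = (-0.5×0.0922)² = 0.00213;  (1·δx/x)² = (1×0.0265)² = 0.000704;  (−½·δs/s)² = (-0.5×0.0196)² = 9.59e-05;  (1·δd/d)² = (1×0.0224)² = 0.000503
δQ/Q = √(0.0706) = 0.266

0.266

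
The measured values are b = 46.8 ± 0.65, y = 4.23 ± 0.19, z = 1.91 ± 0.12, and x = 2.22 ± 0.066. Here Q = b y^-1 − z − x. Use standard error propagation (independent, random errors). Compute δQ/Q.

Let p = b·y^-1 = 11.1. δp/p = √((1·δb/b)² + (-1·δy/y)²) = √(0.000193 + 0.00202) = 0.0470, so δp = 0.520.
Q = p − z − x: δQ = √(δp² + δz² + δx²) = √(0.271 + 0.0144 + 0.00436) = 0.538
Q = 6.93, so δQ/Q = 0.538/6.93 = 0.0776.

0.0776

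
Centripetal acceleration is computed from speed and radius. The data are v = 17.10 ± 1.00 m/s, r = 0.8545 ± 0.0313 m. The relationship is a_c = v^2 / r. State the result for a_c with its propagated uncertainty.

342.2 ± 41.9 m/s^2

a_c is a product of powers, so relative uncertainties combine in quadrature:
  (2·δv/v)² = (2×0.0585)² = 0.0137;  (-1·δr/r)² = (-1×0.0366)² = 0.00134
δa_c/a_c = √(0.0150) = 0.123
a_c = 342.2 m/s^2, so δa_c = 0.123 × 342.2 = 41.9 m/s^2.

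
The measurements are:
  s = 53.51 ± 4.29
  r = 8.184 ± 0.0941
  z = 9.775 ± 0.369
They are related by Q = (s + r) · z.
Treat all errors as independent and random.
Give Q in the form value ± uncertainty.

Let u = s + r = 61.69. δu = √(δs² + δr²) = √(18.4 + 0.00885) = 4.29, so δu/u = 0.0696.
Q is then a monomial in u, z:
δQ/Q = √((δu/u)² + (1·δz/z)²) = √(0.00484 + 0.00143) = 0.0791
Q = 603.1, so δQ = 0.0791 × 603.1 = 47.7.

603.1 ± 47.7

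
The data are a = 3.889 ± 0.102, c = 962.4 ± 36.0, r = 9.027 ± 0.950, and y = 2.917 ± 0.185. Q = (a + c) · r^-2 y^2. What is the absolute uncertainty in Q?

Let u = a + c = 966.3. δu = √(δa² + δc²) = √(0.0104 + 1300) = 36.0, so δu/u = 0.0373.
Q is then a monomial in u, r, y:
δQ/Q = √((δu/u)² + (-2·δr/r)² + (2·δy/y)²) = √(0.00139 + 0.0443 + 0.0161) = 0.249
Q = 100.9, so δQ = 0.249 × 100.9 = 25.1.

25.1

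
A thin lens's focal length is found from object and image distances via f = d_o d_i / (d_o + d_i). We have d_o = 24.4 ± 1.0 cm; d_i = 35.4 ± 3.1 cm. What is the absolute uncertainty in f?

0.624 cm

∂f/∂d_o = (d_i/(d_o+d_i))² = 0.350;  ∂f/∂d_i = (d_o/(d_o+d_i))² = 0.166
δf = √((∂f/∂d_o · δd_o)² + (∂f/∂d_i · δd_i)²) = √(0.123 + 0.266) = 0.624 cm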